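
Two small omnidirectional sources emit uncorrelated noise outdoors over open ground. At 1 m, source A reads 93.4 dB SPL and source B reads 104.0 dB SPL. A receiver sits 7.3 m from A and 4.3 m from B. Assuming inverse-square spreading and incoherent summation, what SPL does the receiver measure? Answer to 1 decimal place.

At the listener: L_A = 93.4 − 20·log₁₀(7.3) = 76.13 dB; L_B = 104.0 − 20·log₁₀(4.3) = 91.33 dB.
Combined: 10·log₁₀(10^(76.13/10)+10^(91.33/10)) = 91.5 dB SPL.

91.5 dB SPL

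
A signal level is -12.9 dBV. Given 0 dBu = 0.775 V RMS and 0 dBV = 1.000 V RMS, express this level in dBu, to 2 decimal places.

The offset between the scales is 20·log₁₀(0.775/1.000) = −2.214 dB.
So dBu = -12.9 + 2.214 = -10.69 dBu.

-10.69 dBu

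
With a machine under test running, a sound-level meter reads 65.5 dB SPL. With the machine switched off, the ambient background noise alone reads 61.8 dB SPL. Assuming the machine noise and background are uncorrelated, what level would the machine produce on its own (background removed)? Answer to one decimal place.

Background correction is a power subtraction:
L_src = 10·log₁₀(10^(65.5/10) − 10^(61.8/10)) = 10·log₁₀(2035000) = 63.1 dB SPL.

63.1 dB SPL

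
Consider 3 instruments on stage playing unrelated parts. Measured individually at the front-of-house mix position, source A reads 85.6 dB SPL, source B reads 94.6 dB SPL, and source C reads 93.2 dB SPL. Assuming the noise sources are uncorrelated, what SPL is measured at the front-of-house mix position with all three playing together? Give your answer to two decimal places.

97.27 dB SPL

Incoherent sources sum as intensities:
L_total = 10·log₁₀(10^(85.6/10) + 10^(94.6/10) + 10^(93.2/10)) = 10·log₁₀(5336000000) = 97.27 dB SPL.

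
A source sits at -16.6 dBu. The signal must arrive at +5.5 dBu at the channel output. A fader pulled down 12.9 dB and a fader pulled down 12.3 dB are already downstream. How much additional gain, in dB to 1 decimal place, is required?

The required make-up gain is the shortfall in the dB sum.
G = +5.5 − (-16.6) + 12.9 + 12.3 = 47.3 dB.

47.3 dB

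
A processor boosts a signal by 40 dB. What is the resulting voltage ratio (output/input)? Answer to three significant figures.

100

Voltage ratio = 10^(dB/20).
10^(40/20) = 10^(2.000) = 100.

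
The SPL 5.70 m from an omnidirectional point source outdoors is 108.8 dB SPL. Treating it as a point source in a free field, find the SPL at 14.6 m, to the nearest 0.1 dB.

Inverse-square spreading gives ΔL = −20·log₁₀(d₂/d₁).
ΔL = −20·log₁₀(14.6/5.70) = -8.17 dB, so L₂ = 108.8 + (-8.17) = 100.6 dB SPL.

100.6 dB SPL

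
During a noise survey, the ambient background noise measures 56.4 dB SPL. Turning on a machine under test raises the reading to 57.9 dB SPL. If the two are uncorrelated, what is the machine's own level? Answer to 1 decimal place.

52.6 dB SPL

Remove the background by subtracting linear intensities:
L_src = 10·log₁₀(10^(57.9/10) − 10^(56.4/10)) = 10·log₁₀(180100) = 52.6 dB SPL.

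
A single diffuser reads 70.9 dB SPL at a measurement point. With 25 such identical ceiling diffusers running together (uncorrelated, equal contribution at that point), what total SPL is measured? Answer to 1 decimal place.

25 equal incoherent sources raise the level by 10·log₁₀(25) = 13.98 dB.
L_total = 70.9 + 13.98 = 84.9 dB SPL.

84.9 dB SPL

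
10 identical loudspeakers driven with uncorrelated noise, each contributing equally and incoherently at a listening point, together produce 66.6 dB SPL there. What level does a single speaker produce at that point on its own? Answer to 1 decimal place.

56.6 dB SPL

10 equal incoherent sources add 10·log₁₀(10) = 10.00 dB over one source.
L_one = 66.6 − 10.00 = 56.6 dB SPL.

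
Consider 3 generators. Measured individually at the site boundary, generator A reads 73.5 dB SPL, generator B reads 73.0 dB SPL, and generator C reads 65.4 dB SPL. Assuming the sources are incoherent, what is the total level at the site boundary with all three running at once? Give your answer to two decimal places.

Uncorrelated sources add in intensity (power), not in dB.
L_total = 10·log₁₀(10^(73.5/10) + 10^(73.0/10) + 10^(65.4/10)) = 10·log₁₀(45810000) = 76.61 dB SPL.

76.61 dB SPL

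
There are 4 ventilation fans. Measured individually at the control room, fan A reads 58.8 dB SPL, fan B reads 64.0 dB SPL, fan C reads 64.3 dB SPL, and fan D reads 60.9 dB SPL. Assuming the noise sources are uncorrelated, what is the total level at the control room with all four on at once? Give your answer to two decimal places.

68.57 dB SPL

Add the sources as powers (linear), then convert back to dB:
L_total = 10·log₁₀(10^(58.8/10) + 10^(64.0/10) + 10^(64.3/10) + 10^(60.9/10)) = 10·log₁₀(7192000) = 68.57 dB SPL.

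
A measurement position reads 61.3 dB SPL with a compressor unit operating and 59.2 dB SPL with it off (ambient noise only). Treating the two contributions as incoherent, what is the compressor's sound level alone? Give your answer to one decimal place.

57.1 dB SPL

Background correction is a power subtraction:
L_src = 10·log₁₀(10^(61.3/10) − 10^(59.2/10)) = 10·log₁₀(517200) = 57.1 dB SPL.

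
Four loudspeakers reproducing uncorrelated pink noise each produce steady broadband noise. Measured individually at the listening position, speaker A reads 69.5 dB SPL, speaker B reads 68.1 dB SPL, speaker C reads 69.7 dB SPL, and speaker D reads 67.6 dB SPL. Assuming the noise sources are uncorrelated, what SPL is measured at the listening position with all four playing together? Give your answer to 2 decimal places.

Add the sources as powers (linear), then convert back to dB:
L_total = 10·log₁₀(10^(69.5/10) + 10^(68.1/10) + 10^(69.7/10) + 10^(67.6/10)) = 10·log₁₀(30460000) = 74.84 dB SPL.

74.84 dB SPL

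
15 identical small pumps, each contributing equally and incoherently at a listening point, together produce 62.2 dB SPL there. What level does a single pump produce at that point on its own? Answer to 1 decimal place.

50.4 dB SPL

15 equal incoherent sources add 10·log₁₀(15) = 11.76 dB over one source.
L_one = 62.2 − 11.76 = 50.4 dB SPL.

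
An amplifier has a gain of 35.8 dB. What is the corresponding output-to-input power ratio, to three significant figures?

3800

Power ratio = 10^(dB/10).
10^(35.8/10) = 10^(3.580) = 3800.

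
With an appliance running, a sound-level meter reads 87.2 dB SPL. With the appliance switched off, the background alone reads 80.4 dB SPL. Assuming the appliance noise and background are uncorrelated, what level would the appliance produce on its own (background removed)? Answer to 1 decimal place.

86.2 dB SPL

Subtract intensities: L_src = 10·log₁₀(10^(L_total/10) − 10^(L_bg/10)).
L_src = 10·log₁₀(10^(87.2/10) − 10^(80.4/10)) = 10·log₁₀(415200000) = 86.2 dB SPL.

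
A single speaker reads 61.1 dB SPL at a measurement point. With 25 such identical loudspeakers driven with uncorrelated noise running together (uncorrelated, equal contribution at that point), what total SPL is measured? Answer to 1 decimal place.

75.1 dB SPL

25 equal incoherent sources raise the level by 10·log₁₀(25) = 13.98 dB.
L_total = 61.1 + 13.98 = 75.1 dB SPL.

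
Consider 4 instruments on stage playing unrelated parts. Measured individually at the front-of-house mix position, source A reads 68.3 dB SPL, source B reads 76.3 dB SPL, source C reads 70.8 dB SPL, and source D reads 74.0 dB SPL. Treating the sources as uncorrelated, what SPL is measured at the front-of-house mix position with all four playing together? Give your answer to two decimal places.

79.37 dB SPL

Incoherent sources sum as intensities:
L_total = 10·log₁₀(10^(68.3/10) + 10^(76.3/10) + 10^(70.8/10) + 10^(74.0/10)) = 10·log₁₀(86560000) = 79.37 dB SPL.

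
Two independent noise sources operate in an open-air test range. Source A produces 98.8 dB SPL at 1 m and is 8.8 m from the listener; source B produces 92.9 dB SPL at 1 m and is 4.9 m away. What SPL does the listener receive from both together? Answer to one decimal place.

82.5 dB SPL

At the listener: L_A = 98.8 − 20·log₁₀(8.8) = 79.91 dB; L_B = 92.9 − 20·log₁₀(4.9) = 79.10 dB.
Combined: 10·log₁₀(10^(79.91/10)+10^(79.10/10)) = 82.5 dB SPL.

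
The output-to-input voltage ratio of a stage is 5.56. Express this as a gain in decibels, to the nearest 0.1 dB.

For a voltage ratio, dB = 20·log₁₀(V₂/V₁).
20·log₁₀(5.56) = 14.9 dB.

14.9 dB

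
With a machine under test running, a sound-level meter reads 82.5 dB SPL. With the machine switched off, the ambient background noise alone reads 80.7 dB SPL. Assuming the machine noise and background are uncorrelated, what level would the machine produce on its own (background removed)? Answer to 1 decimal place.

77.8 dB SPL

Subtract intensities: L_src = 10·log₁₀(10^(L_total/10) − 10^(L_bg/10)).
L_src = 10·log₁₀(10^(82.5/10) − 10^(80.7/10)) = 10·log₁₀(60340000) = 77.8 dB SPL.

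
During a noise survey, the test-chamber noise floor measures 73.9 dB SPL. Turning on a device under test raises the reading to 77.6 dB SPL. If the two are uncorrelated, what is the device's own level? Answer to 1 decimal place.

75.2 dB SPL

Background correction is a power subtraction:
L_src = 10·log₁₀(10^(77.6/10) − 10^(73.9/10)) = 10·log₁₀(33000000) = 75.2 dB SPL.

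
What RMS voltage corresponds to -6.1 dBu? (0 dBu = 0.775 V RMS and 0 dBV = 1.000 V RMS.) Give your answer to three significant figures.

0.384 V

V = 0.775 V × 10^(-6.1/20).
= 0.775 × 0.4955 = 0.384 V.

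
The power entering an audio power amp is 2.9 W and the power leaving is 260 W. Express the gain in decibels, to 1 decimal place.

19.5 dB

Power ratio → dB uses the 10·log₁₀ form:
10·log₁₀(260/2.9) = 10·log₁₀(89.66) = 19.5 dB.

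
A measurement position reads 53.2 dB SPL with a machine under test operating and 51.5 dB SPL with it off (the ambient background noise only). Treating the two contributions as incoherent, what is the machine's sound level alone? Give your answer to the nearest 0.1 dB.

48.3 dB SPL

Background correction is a power subtraction:
L_src = 10·log₁₀(10^(53.2/10) − 10^(51.5/10)) = 10·log₁₀(67680) = 48.3 dB SPL.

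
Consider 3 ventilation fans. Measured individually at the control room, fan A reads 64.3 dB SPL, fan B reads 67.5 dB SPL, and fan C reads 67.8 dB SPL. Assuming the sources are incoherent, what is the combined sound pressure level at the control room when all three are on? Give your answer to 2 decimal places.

71.57 dB SPL

Add the sources as powers (linear), then convert back to dB:
L_total = 10·log₁₀(10^(64.3/10) + 10^(67.5/10) + 10^(67.8/10)) = 10·log₁₀(14340000) = 71.57 dB SPL.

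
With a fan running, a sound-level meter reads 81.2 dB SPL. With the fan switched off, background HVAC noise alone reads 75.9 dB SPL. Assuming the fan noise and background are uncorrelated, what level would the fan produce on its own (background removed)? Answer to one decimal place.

Background correction is a power subtraction:
L_src = 10·log₁₀(10^(81.2/10) − 10^(75.9/10)) = 10·log₁₀(92920000) = 79.7 dB SPL.

79.7 dB SPL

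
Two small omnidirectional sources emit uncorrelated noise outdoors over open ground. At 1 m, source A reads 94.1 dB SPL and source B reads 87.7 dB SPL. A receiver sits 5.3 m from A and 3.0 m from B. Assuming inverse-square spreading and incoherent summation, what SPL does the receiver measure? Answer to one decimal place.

At the listener: L_A = 94.1 − 20·log₁₀(5.3) = 79.61 dB; L_B = 87.7 − 20·log₁₀(3.0) = 78.16 dB.
Combined: 10·log₁₀(10^(79.61/10)+10^(78.16/10)) = 82.0 dB SPL.

82.0 dB SPL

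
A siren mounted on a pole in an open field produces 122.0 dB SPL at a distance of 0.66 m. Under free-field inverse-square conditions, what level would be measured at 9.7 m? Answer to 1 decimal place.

98.7 dB SPL

Inverse-square spreading gives ΔL = −20·log₁₀(d₂/d₁).
ΔL = −20·log₁₀(9.7/0.66) = -23.34 dB, so L₂ = 122.0 + (-23.34) = 98.7 dB SPL.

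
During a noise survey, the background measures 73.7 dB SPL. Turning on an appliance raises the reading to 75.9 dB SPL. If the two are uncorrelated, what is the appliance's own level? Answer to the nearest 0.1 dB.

Remove the background by subtracting linear intensities:
L_src = 10·log₁₀(10^(75.9/10) − 10^(73.7/10)) = 10·log₁₀(15460000) = 71.9 dB SPL.

71.9 dB SPL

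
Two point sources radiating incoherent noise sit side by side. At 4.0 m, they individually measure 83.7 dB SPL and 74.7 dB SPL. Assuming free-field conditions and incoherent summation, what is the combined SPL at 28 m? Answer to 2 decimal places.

67.31 dB SPL

Combined at 4.0 m: 10·log₁₀(10^(83.7/10)+10^(74.7/10)) = 84.215 dB SPL.
Then apply −20·log₁₀(28/4.0) = -16.902 dB → 67.31 dB SPL.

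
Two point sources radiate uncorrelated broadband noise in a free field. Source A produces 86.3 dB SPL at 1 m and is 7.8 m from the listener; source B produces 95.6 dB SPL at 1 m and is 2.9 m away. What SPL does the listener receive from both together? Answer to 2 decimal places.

86.42 dB SPL

At the listener: L_A = 86.3 − 20·log₁₀(7.8) = 68.458 dB; L_B = 95.6 − 20·log₁₀(2.9) = 86.352 dB.
Combined: 10·log₁₀(10^(68.458/10)+10^(86.352/10)) = 86.42 dB SPL.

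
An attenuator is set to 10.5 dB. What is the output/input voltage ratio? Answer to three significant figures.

0.299

Voltage ratio = 10^(dB/20).
10^(-10.5/20) = 10^(-0.5250) = 0.299.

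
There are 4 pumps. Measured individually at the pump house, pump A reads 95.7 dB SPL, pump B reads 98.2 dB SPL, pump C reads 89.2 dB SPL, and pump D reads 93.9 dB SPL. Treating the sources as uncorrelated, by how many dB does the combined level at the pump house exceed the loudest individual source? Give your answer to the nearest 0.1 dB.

Uncorrelated sources add in intensity (power), not in dB.
L_total = 10·log₁₀(10^(95.7/10) + 10^(98.2/10) + 10^(89.2/10) + 10^(93.9/10)) = 101.34 dB SPL.
Excess over the loudest (98.2 dB): 101.34 − 98.2 = 3.1 dB.

3.1 dB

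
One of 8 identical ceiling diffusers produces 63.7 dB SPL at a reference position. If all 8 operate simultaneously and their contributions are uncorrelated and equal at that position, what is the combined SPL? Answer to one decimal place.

72.7 dB SPL

8 equal incoherent sources raise the level by 10·log₁₀(8) = 9.03 dB.
L_total = 63.7 + 9.03 = 72.7 dB SPL.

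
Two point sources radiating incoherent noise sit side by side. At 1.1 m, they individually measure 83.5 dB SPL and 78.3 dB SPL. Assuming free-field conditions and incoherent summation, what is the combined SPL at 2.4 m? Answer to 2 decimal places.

Combined at 1.1 m: 10·log₁₀(10^(83.5/10)+10^(78.3/10)) = 84.646 dB SPL.
Then apply −20·log₁₀(2.4/1.1) = -6.776 dB → 77.87 dB SPL.

77.87 dB SPL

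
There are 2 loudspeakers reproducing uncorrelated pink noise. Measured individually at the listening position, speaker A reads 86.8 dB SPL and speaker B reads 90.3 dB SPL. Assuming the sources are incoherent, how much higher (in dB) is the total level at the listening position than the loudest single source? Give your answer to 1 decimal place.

1.6 dB

Uncorrelated sources add in intensity (power), not in dB.
L_total = 10·log₁₀(10^(86.8/10) + 10^(90.3/10)) = 91.90 dB SPL.
Excess over the loudest (90.3 dB): 91.90 − 90.3 = 1.6 dB.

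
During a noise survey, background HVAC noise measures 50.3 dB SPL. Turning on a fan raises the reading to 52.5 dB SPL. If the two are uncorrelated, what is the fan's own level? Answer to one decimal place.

48.5 dB SPL

Remove the background by subtracting linear intensities:
L_src = 10·log₁₀(10^(52.5/10) − 10^(50.3/10)) = 10·log₁₀(70680) = 48.5 dB SPL.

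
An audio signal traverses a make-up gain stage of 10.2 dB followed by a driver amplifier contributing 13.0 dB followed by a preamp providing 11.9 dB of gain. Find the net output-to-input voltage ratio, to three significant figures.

Net gain = 10.2 + 13.0 + 11.9 = 35.1 dB.
Voltage ratio = 10^(35.1/20) = 56.9.

56.9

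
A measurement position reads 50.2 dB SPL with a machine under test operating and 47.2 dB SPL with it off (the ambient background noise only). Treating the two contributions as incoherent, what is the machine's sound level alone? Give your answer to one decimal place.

Subtract intensities: L_src = 10·log₁₀(10^(L_total/10) − 10^(L_bg/10)).
L_src = 10·log₁₀(10^(50.2/10) − 10^(47.2/10)) = 10·log₁₀(52230) = 47.2 dB SPL.

47.2 dB SPL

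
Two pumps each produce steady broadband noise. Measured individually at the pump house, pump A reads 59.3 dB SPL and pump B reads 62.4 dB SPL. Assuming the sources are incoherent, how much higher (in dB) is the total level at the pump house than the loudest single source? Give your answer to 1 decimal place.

1.7 dB

Add the sources as powers (linear), then convert back to dB:
L_total = 10·log₁₀(10^(59.3/10) + 10^(62.4/10)) = 64.13 dB SPL.
Excess over the loudest (62.4 dB): 64.13 − 62.4 = 1.7 dB.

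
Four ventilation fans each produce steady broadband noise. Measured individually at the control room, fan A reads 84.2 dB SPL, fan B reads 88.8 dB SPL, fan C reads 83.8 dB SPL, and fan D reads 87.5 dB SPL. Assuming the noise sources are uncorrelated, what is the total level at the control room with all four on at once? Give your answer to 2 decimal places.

Incoherent sources sum as intensities:
L_total = 10·log₁₀(10^(84.2/10) + 10^(88.8/10) + 10^(83.8/10) + 10^(87.5/10)) = 10·log₁₀(1824000000) = 92.61 dB SPL.

92.61 dB SPL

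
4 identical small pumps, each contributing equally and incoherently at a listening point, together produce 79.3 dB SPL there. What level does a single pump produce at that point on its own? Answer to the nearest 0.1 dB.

4 equal incoherent sources add 10·log₁₀(4) = 6.02 dB over one source.
L_one = 79.3 − 6.02 = 73.3 dB SPL.

73.3 dB SPL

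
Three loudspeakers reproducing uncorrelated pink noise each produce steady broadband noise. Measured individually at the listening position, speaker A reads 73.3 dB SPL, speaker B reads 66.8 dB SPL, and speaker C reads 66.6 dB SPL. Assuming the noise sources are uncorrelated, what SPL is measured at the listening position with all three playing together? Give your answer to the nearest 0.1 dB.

74.9 dB SPL

Incoherent sources sum as intensities:
L_total = 10·log₁₀(10^(73.3/10) + 10^(66.8/10) + 10^(66.6/10)) = 10·log₁₀(30740000) = 74.9 dB SPL.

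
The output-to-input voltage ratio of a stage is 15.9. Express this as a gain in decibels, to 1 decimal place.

24.0 dB

Voltage ratio → dB uses the 20·log₁₀ form:
20·log₁₀(15.9) = 24.0 dB.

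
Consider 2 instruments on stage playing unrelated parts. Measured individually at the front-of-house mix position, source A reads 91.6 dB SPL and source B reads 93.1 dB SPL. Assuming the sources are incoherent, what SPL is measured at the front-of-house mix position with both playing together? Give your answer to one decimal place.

95.4 dB SPL

Uncorrelated sources add in intensity (power), not in dB.
L_total = 10·log₁₀(10^(91.6/10) + 10^(93.1/10)) = 10·log₁₀(3487000000) = 95.4 dB SPL.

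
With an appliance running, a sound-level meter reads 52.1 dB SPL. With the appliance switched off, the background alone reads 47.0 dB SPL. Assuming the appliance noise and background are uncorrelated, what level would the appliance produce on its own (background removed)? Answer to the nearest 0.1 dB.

Background correction is a power subtraction:
L_src = 10·log₁₀(10^(52.1/10) − 10^(47.0/10)) = 10·log₁₀(112100) = 50.5 dB SPL.

50.5 dB SPL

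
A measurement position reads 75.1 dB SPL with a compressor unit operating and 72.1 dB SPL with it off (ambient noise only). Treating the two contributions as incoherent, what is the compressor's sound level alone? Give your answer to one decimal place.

72.1 dB SPL

Remove the background by subtracting linear intensities:
L_src = 10·log₁₀(10^(75.1/10) − 10^(72.1/10)) = 10·log₁₀(16140000) = 72.1 dB SPL.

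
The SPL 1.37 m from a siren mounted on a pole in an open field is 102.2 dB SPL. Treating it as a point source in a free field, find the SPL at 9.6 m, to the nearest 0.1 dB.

For a point source in a free field, ΔL = −20·log₁₀(d₂/d₁).
ΔL = −20·log₁₀(9.6/1.37) = -16.91 dB, so L₂ = 102.2 + (-16.91) = 85.3 dB SPL.

85.3 dB SPL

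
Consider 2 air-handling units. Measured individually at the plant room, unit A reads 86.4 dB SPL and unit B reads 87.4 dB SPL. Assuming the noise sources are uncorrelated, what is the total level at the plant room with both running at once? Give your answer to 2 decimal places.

89.94 dB SPL

Add the sources as powers (linear), then convert back to dB:
L_total = 10·log₁₀(10^(86.4/10) + 10^(87.4/10)) = 10·log₁₀(986100000) = 89.94 dB SPL.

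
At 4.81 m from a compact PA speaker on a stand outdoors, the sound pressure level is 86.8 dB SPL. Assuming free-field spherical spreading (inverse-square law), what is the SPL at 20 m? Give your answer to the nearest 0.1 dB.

Inverse-square spreading gives ΔL = −20·log₁₀(d₂/d₁).
ΔL = −20·log₁₀(20/4.81) = -12.38 dB, so L₂ = 86.8 + (-12.38) = 74.4 dB SPL.

74.4 dB SPL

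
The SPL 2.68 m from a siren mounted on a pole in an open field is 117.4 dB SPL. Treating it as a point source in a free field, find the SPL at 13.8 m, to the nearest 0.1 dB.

103.2 dB SPL

Inverse-square spreading gives ΔL = −20·log₁₀(d₂/d₁).
ΔL = −20·log₁₀(13.8/2.68) = -14.23 dB, so L₂ = 117.4 + (-14.23) = 103.2 dB SPL.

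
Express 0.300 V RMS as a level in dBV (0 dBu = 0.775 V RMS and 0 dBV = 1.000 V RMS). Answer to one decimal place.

dBV = 20·log₁₀(V / 1.000 V).
20·log₁₀(0.300/1.000) = -10.5 dBV.

-10.5 dBV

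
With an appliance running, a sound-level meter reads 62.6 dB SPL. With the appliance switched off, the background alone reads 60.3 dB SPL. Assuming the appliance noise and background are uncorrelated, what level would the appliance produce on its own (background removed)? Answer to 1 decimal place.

58.7 dB SPL

Remove the background by subtracting linear intensities:
L_src = 10·log₁₀(10^(62.6/10) − 10^(60.3/10)) = 10·log₁₀(748200) = 58.7 dB SPL.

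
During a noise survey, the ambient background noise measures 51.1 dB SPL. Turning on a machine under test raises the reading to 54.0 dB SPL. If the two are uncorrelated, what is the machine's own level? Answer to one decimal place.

Subtract intensities: L_src = 10·log₁₀(10^(L_total/10) − 10^(L_bg/10)).
L_src = 10·log₁₀(10^(54.0/10) − 10^(51.1/10)) = 10·log₁₀(122400) = 50.9 dB SPL.

50.9 dB SPL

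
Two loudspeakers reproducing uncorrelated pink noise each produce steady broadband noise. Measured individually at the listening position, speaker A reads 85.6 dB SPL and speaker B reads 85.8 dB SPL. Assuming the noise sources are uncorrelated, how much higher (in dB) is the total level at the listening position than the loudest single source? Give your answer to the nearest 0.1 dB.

Add the sources as powers (linear), then convert back to dB:
L_total = 10·log₁₀(10^(85.6/10) + 10^(85.8/10)) = 88.71 dB SPL.
Excess over the loudest (85.8 dB): 88.71 − 85.8 = 2.9 dB.

2.9 dB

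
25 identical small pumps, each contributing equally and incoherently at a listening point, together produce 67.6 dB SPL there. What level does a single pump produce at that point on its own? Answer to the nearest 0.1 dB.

25 equal incoherent sources add 10·log₁₀(25) = 13.98 dB over one source.
L_one = 67.6 − 13.98 = 53.6 dB SPL.

53.6 dB SPL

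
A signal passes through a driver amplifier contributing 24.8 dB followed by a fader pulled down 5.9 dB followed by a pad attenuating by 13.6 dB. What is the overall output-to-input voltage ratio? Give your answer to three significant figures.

Net gain = 24.8 + (−5.9) + (−13.6) = 5.3 dB.
Voltage ratio = 10^(5.3/20) = 1.84.

1.84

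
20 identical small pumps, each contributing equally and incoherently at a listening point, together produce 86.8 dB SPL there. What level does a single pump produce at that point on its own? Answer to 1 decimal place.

73.8 dB SPL

20 equal incoherent sources add 10·log₁₀(20) = 13.01 dB over one source.
L_one = 86.8 − 13.01 = 73.8 dB SPL.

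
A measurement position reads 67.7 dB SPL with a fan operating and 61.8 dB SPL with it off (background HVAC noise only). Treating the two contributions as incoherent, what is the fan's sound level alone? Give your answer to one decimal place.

66.4 dB SPL

Subtract intensities: L_src = 10·log₁₀(10^(L_total/10) − 10^(L_bg/10)).
L_src = 10·log₁₀(10^(67.7/10) − 10^(61.8/10)) = 10·log₁₀(4375000) = 66.4 dB SPL.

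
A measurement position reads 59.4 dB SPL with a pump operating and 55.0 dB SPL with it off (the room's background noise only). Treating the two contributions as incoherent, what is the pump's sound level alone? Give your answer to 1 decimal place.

57.4 dB SPL

Remove the background by subtracting linear intensities:
L_src = 10·log₁₀(10^(59.4/10) − 10^(55.0/10)) = 10·log₁₀(554700) = 57.4 dB SPL.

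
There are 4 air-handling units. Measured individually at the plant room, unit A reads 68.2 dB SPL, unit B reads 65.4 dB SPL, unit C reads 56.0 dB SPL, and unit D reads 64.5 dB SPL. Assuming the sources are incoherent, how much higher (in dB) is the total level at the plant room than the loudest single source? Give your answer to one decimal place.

3.0 dB

Uncorrelated sources add in intensity (power), not in dB.
L_total = 10·log₁₀(10^(68.2/10) + 10^(65.4/10) + 10^(56.0/10) + 10^(64.5/10)) = 71.24 dB SPL.
Excess over the loudest (68.2 dB): 71.24 − 68.2 = 3.0 dB.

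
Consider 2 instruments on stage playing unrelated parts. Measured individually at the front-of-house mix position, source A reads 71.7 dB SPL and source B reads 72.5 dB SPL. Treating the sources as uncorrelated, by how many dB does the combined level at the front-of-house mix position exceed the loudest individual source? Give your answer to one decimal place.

Uncorrelated sources add in intensity (power), not in dB.
L_total = 10·log₁₀(10^(71.7/10) + 10^(72.5/10)) = 75.13 dB SPL.
Excess over the loudest (72.5 dB): 75.13 − 72.5 = 2.6 dB.

2.6 dB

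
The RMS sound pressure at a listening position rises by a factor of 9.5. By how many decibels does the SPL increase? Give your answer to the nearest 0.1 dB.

19.6 dB

Sound pressure is an amplitude quantity: ΔL = 20·log₁₀(p₂/p₁).
20·log₁₀(9.5) = 19.6 dB.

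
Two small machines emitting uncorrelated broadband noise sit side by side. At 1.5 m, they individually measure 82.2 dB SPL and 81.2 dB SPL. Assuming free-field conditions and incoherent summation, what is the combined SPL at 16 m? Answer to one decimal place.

64.2 dB SPL

Combined at 1.5 m: 10·log₁₀(10^(82.2/10)+10^(81.2/10)) = 84.74 dB SPL.
Then apply −20·log₁₀(16/1.5) = -20.56 dB → 64.2 dB SPL.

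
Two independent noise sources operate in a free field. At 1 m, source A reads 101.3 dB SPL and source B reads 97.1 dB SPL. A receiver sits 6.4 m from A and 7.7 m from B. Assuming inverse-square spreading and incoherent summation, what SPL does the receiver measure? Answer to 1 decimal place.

86.2 dB SPL

At the listener: L_A = 101.3 − 20·log₁₀(6.4) = 85.18 dB; L_B = 97.1 − 20·log₁₀(7.7) = 79.37 dB.
Combined: 10·log₁₀(10^(85.18/10)+10^(79.37/10)) = 86.2 dB SPL.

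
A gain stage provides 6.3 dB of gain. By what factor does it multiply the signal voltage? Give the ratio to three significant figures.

Voltage ratio = 10^(dB/20).
10^(6.3/20) = 10^(0.3150) = 2.07.

2.07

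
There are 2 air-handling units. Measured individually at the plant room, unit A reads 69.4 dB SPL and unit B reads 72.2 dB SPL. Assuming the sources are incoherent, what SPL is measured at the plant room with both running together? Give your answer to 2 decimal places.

74.03 dB SPL

Add the sources as powers (linear), then convert back to dB:
L_total = 10·log₁₀(10^(69.4/10) + 10^(72.2/10)) = 10·log₁₀(25310000) = 74.03 dB SPL.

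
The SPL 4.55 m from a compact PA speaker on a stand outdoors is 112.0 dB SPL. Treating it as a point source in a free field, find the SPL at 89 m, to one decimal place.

Free-field point source: level drops by 20·log₁₀ of the distance ratio.
ΔL = −20·log₁₀(89/4.55) = -25.83 dB, so L₂ = 112.0 + (-25.83) = 86.2 dB SPL.

86.2 dB SPL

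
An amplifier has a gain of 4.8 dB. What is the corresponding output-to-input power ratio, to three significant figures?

Power ratio = 10^(dB/10).
10^(4.8/10) = 10^(0.4800) = 3.02.

3.02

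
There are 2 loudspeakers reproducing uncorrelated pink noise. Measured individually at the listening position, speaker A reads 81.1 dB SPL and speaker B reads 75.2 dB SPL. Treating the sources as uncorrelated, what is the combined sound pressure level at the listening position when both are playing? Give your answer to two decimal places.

Uncorrelated sources add in intensity (power), not in dB.
L_total = 10·log₁₀(10^(81.1/10) + 10^(75.2/10)) = 10·log₁₀(161900000) = 82.09 dB SPL.

82.09 dB SPL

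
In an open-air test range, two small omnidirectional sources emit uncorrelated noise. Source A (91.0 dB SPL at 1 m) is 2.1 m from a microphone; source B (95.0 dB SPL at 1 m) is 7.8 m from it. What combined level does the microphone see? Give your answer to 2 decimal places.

At the listener: L_A = 91.0 − 20·log₁₀(2.1) = 84.556 dB; L_B = 95.0 − 20·log₁₀(7.8) = 77.158 dB.
Combined: 10·log₁₀(10^(84.556/10)+10^(77.158/10)) = 85.28 dB SPL.

85.28 dB SPL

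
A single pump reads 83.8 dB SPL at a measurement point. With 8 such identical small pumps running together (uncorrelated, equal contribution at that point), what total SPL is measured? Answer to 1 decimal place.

92.8 dB SPL

8 equal incoherent sources raise the level by 10·log₁₀(8) = 9.03 dB.
L_total = 83.8 + 9.03 = 92.8 dB SPL.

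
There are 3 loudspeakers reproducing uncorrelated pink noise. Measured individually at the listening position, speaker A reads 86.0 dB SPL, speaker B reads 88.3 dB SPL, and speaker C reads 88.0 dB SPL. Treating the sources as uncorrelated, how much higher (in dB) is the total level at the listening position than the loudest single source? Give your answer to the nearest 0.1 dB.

Uncorrelated sources add in intensity (power), not in dB.
L_total = 10·log₁₀(10^(86.0/10) + 10^(88.3/10) + 10^(88.0/10)) = 92.32 dB SPL.
Excess over the loudest (88.3 dB): 92.32 − 88.3 = 4.0 dB.

4.0 dB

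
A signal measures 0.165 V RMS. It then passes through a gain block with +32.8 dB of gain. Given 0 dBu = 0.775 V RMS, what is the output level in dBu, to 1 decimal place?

+19.4 dBu

Input level: 20·log₁₀(0.165/0.775) = -13.44 dBu.
Output: -13.44 + 32.8 = +19.4 dBu.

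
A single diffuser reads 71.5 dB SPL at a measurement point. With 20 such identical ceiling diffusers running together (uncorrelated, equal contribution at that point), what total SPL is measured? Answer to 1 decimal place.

84.5 dB SPL

20 equal incoherent sources raise the level by 10·log₁₀(20) = 13.01 dB.
L_total = 71.5 + 13.01 = 84.5 dB SPL.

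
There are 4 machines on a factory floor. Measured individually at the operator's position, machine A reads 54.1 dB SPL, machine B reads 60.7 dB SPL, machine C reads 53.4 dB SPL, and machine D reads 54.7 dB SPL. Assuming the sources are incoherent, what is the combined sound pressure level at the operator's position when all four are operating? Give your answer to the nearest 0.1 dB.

62.9 dB SPL

Add the sources as powers (linear), then convert back to dB:
L_total = 10·log₁₀(10^(54.1/10) + 10^(60.7/10) + 10^(53.4/10) + 10^(54.7/10)) = 10·log₁₀(1946000) = 62.9 dB SPL.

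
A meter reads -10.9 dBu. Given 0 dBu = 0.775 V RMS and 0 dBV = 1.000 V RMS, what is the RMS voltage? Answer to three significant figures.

0.221 V

V = 0.775 V × 10^(-10.9/20).
= 0.775 × 0.2851 = 0.221 V.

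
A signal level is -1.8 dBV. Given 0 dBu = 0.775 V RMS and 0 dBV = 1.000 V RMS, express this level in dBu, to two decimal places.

The offset between the scales is 20·log₁₀(0.775/1.000) = −2.214 dB.
So dBu = -1.8 + 2.214 = +0.41 dBu.

+0.41 dBu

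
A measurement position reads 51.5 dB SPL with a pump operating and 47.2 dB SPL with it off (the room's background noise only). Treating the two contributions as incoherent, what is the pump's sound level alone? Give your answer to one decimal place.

Subtract intensities: L_src = 10·log₁₀(10^(L_total/10) − 10^(L_bg/10)).
L_src = 10·log₁₀(10^(51.5/10) − 10^(47.2/10)) = 10·log₁₀(88770) = 49.5 dB SPL.

49.5 dB SPL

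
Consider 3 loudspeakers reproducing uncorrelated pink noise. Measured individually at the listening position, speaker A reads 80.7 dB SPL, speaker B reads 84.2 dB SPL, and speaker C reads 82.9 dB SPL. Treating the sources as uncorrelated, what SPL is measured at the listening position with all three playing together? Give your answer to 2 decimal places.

Add the sources as powers (linear), then convert back to dB:
L_total = 10·log₁₀(10^(80.7/10) + 10^(84.2/10) + 10^(82.9/10)) = 10·log₁₀(575500000) = 87.60 dB SPL.

87.60 dB SPL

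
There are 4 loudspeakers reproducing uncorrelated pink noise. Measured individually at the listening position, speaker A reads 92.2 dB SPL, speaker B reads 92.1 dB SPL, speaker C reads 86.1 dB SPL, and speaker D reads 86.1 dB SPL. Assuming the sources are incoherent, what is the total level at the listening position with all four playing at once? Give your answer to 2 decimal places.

Add the sources as powers (linear), then convert back to dB:
L_total = 10·log₁₀(10^(92.2/10) + 10^(92.1/10) + 10^(86.1/10) + 10^(86.1/10)) = 10·log₁₀(4096000000) = 96.12 dB SPL.

96.12 dB SPL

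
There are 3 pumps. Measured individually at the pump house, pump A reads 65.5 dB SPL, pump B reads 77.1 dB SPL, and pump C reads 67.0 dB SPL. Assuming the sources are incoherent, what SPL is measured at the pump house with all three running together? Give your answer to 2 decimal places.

77.77 dB SPL

Incoherent sources sum as intensities:
L_total = 10·log₁₀(10^(65.5/10) + 10^(77.1/10) + 10^(67.0/10)) = 10·log₁₀(59850000) = 77.77 dB SPL.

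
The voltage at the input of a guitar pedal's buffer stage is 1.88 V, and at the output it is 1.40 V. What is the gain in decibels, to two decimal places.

-2.56 dB

For a voltage ratio, dB = 20·log₁₀(V₂/V₁).
20·log₁₀(1.40/1.88) = 20·log₁₀(0.7447) = -2.56 dB.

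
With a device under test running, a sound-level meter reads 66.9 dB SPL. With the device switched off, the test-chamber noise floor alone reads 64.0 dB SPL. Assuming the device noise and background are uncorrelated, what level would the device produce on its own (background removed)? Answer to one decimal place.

Background correction is a power subtraction:
L_src = 10·log₁₀(10^(66.9/10) − 10^(64.0/10)) = 10·log₁₀(2386000) = 63.8 dB SPL.

63.8 dB SPL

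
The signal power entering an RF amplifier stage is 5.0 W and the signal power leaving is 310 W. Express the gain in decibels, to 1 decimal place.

17.9 dB

Power is a power quantity, so gain = 10·log₁₀(P_out/P_in).
10·log₁₀(310/5.0) = 10·log₁₀(62.00) = 17.9 dB.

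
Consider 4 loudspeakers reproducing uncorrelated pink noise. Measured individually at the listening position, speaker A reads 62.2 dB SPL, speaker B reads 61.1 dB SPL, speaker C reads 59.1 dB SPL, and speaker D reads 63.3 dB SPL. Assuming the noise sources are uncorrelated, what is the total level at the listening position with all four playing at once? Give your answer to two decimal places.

Uncorrelated sources add in intensity (power), not in dB.
L_total = 10·log₁₀(10^(62.2/10) + 10^(61.1/10) + 10^(59.1/10) + 10^(63.3/10)) = 10·log₁₀(5899000) = 67.71 dB SPL.

67.71 dB SPL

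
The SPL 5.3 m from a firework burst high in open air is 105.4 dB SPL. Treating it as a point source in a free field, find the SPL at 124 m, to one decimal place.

78.0 dB SPL

For a point source in a free field, ΔL = −20·log₁₀(d₂/d₁).
ΔL = −20·log₁₀(124/5.3) = -27.38 dB, so L₂ = 105.4 + (-27.38) = 78.0 dB SPL.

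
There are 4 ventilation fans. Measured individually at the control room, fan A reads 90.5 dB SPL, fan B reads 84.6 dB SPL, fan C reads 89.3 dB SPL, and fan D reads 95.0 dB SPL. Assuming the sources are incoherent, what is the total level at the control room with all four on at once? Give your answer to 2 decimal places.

97.34 dB SPL

Add the sources as powers (linear), then convert back to dB:
L_total = 10·log₁₀(10^(90.5/10) + 10^(84.6/10) + 10^(89.3/10) + 10^(95.0/10)) = 10·log₁₀(5424000000) = 97.34 dB SPL.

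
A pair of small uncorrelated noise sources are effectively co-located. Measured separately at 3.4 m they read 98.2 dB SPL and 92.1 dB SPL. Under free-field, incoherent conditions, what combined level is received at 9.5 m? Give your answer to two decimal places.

90.23 dB SPL

Combined at 3.4 m: 10·log₁₀(10^(98.2/10)+10^(92.1/10)) = 99.153 dB SPL.
Then apply −20·log₁₀(9.5/3.4) = -8.925 dB → 90.23 dB SPL.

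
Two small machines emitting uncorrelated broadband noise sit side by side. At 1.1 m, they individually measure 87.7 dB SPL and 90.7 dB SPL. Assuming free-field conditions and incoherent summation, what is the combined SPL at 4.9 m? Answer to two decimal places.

79.49 dB SPL

Combined at 1.1 m: 10·log₁₀(10^(87.7/10)+10^(90.7/10)) = 92.464 dB SPL.
Then apply −20·log₁₀(4.9/1.1) = -12.976 dB → 79.49 dB SPL.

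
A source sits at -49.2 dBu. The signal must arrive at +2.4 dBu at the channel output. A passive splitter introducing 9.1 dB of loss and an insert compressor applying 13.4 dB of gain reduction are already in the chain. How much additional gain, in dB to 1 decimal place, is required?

The required make-up gain is the shortfall in the dB sum.
G = +2.4 − (-49.2) + 9.1 + 13.4 = 74.1 dB.

74.1 dB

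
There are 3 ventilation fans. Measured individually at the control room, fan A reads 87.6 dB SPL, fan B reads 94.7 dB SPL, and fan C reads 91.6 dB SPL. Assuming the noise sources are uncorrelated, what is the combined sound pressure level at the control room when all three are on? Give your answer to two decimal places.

96.97 dB SPL

Add the sources as powers (linear), then convert back to dB:
L_total = 10·log₁₀(10^(87.6/10) + 10^(94.7/10) + 10^(91.6/10)) = 10·log₁₀(4972000000) = 96.97 dB SPL.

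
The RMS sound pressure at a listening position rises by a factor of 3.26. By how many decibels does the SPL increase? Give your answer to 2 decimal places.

10.26 dB

Sound pressure is an amplitude quantity: ΔL = 20·log₁₀(p₂/p₁).
20·log₁₀(3.26) = 10.26 dB.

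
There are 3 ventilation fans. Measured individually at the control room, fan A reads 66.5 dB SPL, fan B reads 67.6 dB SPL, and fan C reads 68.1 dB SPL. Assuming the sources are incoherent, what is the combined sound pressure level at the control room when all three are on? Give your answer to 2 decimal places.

72.22 dB SPL

Add the sources as powers (linear), then convert back to dB:
L_total = 10·log₁₀(10^(66.5/10) + 10^(67.6/10) + 10^(68.1/10)) = 10·log₁₀(16680000) = 72.22 dB SPL.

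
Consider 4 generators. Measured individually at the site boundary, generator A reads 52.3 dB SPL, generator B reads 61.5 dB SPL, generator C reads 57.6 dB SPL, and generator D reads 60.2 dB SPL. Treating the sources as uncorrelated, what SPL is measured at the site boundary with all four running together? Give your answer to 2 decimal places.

65.06 dB SPL

Incoherent sources sum as intensities:
L_total = 10·log₁₀(10^(52.3/10) + 10^(61.5/10) + 10^(57.6/10) + 10^(60.2/10)) = 10·log₁₀(3205000) = 65.06 dB SPL.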